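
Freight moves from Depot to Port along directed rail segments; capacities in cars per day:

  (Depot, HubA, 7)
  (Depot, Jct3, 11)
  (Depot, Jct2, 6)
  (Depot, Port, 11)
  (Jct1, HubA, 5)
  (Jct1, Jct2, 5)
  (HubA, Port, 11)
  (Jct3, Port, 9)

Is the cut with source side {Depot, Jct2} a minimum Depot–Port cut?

No — its capacity is 29, but the minimum cut has capacity 27.

Given cut capacity: 7 + 11 + 11 = 29.
Augment Depot→Port: bottleneck 11, flow now 11.
Augment Depot→HubA→Port: bottleneck 7, flow now 18.
Augment Depot→Jct3→Port: bottleneck 9, flow now 27.
No augmenting path remains; maximum flow = 27.
In the residual graph, reachable from Depot: {Depot, Jct3, Jct2}.
Min-cut edges: Depot→HubA (7), Depot→Port (11), Jct3→Port (9); capacity 7 + 11 + 9 = 27.
Cut capacity 29 exceeds the max flow 27, so it is not minimum.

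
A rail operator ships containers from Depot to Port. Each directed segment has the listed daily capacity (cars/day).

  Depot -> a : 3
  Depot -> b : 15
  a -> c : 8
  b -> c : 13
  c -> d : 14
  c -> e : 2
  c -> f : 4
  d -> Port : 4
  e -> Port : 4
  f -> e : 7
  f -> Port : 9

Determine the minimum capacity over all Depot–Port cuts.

10

Augment Depot→a→c→d→Port: bottleneck 3, flow now 3.
Augment Depot→b→c→d→Port: bottleneck 1, flow now 4.
Augment Depot→b→c→e→Port: bottleneck 2, flow now 6.
Augment Depot→b→c→f→Port: bottleneck 4, flow now 10.
No augmenting path remains; maximum flow = 10.
By max-flow min-cut, the minimum cut capacity equals the max flow.
In the residual graph, reachable from Depot: {Depot, a, b, c, d}.
Min-cut edges: c→e (2), c→f (4), d→Port (4); capacity 2 + 4 + 4 = 10.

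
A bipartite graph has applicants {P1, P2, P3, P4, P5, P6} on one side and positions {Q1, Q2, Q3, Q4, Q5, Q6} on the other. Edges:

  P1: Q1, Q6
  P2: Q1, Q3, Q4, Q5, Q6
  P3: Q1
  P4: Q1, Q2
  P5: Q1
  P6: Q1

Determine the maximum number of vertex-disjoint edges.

4

Unit-capacity flow: source→left, listed edges, right→sink; max matching = max flow.
Augmenting path P1→Q1 (+1); matched 1.
Augmenting path P2→Q3 (+1); matched 2.
Augmenting path P4→Q2 (+1); matched 3.
Augmenting path P3→Q1→P1→Q6 (+1); matched 4.
No augmenting path remains; maximum matching = 4.
König certificate: {P1, P2, P4, Q1} is a vertex cover of size 4 (every listed pair touches it), so no matching can be larger.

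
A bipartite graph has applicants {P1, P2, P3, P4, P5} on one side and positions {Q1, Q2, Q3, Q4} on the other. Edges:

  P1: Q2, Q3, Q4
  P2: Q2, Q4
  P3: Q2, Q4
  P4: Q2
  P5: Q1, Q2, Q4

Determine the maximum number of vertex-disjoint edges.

Unit-capacity flow: source→left, listed edges, right→sink; max matching = max flow.
Augmenting path P1→Q2 (+1); matched 1.
Augmenting path P2→Q4 (+1); matched 2.
Augmenting path P5→Q1 (+1); matched 3.
Augmenting path P3→Q2→P1→Q3 (+1); matched 4.
No augmenting path remains; maximum matching = 4.
König certificate: {P1, P5, Q2, Q4} is a vertex cover of size 4 (every listed pair touches it), so no matching can be larger.

4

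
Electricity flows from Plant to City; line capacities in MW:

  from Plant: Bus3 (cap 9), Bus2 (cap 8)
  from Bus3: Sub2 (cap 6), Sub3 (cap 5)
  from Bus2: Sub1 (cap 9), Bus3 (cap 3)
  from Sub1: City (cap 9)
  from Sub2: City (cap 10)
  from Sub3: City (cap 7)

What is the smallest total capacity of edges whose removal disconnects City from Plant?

17

Augment Plant→Bus3→Sub2→City: bottleneck 6, flow now 6.
Augment Plant→Bus3→Sub3→City: bottleneck 3, flow now 9.
Augment Plant→Bus2→Sub1→City: bottleneck 8, flow now 17.
No augmenting path remains; maximum flow = 17.
By max-flow min-cut, the minimum cut capacity equals the max flow.
In the residual graph, reachable from Plant: {Plant}.
Min-cut edges: Plant→Bus3 (9), Plant→Bus2 (8); capacity 9 + 8 = 17.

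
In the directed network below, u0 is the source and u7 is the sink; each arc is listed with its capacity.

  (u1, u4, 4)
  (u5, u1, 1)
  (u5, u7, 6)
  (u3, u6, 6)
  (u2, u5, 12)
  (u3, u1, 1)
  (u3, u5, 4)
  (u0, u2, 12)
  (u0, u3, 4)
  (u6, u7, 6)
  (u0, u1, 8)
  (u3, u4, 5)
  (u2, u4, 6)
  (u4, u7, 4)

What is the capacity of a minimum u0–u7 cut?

Augment u0→u1→u4→u7: bottleneck 4, flow now 4.
Augment u0→u2→u5→u7: bottleneck 6, flow now 10.
Augment u0→u3→u6→u7: bottleneck 4, flow now 14.
No augmenting path remains; maximum flow = 14.
By max-flow min-cut, the minimum cut capacity equals the max flow.
In the residual graph, reachable from u0: {u0, u1, u2, u4, u5}.
Min-cut edges: u0→u3 (4), u4→u7 (4), u5→u7 (6); capacity 4 + 4 + 6 = 14.

14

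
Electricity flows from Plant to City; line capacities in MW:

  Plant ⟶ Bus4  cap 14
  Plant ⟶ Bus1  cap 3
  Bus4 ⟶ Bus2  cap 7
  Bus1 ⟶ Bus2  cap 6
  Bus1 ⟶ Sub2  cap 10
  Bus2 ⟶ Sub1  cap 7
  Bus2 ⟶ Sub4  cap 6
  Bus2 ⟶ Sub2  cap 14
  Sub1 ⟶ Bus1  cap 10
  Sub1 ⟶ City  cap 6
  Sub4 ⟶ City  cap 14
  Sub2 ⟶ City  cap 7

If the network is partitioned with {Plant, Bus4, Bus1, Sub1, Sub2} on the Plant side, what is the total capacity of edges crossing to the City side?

Edges leaving {Plant, Bus4, Bus1, Sub1, Sub2}: Bus4→Bus2 (7), Bus1→Bus2 (6), Sub1→City (6), Sub2→City (7).
Cut capacity = 7 + 6 + 6 + 7 = 26.

26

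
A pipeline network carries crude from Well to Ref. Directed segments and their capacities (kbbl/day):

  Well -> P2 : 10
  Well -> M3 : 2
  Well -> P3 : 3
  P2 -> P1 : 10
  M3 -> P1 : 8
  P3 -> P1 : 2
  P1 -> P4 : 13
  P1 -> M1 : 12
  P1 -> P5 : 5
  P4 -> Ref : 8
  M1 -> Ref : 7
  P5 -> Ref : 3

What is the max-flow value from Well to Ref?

Augment Well→P2→P1→P4→Ref: bottleneck 8, flow now 8.
Augment Well→P2→P1→M1→Ref: bottleneck 2, flow now 10.
Augment Well→M3→P1→M1→Ref: bottleneck 2, flow now 12.
Augment Well→P3→P1→M1→Ref: bottleneck 2, flow now 14.
No augmenting path remains; maximum flow = 14.
In the residual graph, reachable from Well: {Well, P3}.
Min-cut edges: Well→P2 (10), Well→M3 (2), P3→P1 (2); capacity 10 + 2 + 2 = 14.
This cut is saturated, so no flow can exceed 14.

14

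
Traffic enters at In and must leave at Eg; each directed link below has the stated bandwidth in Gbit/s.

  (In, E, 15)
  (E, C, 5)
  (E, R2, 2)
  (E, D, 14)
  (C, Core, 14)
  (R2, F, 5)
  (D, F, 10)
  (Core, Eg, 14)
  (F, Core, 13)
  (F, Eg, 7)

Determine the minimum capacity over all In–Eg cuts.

Augment In→E→C→Core→Eg: bottleneck 5, flow now 5.
Augment In→E→R2→F→Eg: bottleneck 2, flow now 7.
Augment In→E→D→F→Eg: bottleneck 5, flow now 12.
Augment In→E→D→F→Core→Eg: bottleneck 3, flow now 15.
No augmenting path remains; maximum flow = 15.
By max-flow min-cut, the minimum cut capacity equals the max flow.
In the residual graph, reachable from In: {In}.
Min-cut edges: In→E (15); capacity 15 = 15.

15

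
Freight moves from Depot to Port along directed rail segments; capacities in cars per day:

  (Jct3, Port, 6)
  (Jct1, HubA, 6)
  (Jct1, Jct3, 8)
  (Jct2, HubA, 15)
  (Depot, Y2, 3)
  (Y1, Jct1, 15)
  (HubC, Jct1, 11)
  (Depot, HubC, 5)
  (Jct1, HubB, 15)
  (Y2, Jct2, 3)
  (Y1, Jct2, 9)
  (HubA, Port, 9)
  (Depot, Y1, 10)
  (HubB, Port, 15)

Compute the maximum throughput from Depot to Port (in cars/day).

Augment Depot→Y1→Jct2→HubA→Port: bottleneck 9, flow now 9.
Augment Depot→Y1→Jct1→Jct3→Port: bottleneck 1, flow now 10.
Augment Depot→HubC→Jct1→Jct3→Port: bottleneck 5, flow now 15.
Augment Depot→Y2→Jct2→Y1→Jct1→HubB→Port: bottleneck 3, flow now 18. (uses reverse residual edge)
No augmenting path remains; maximum flow = 18.
In the residual graph, reachable from Depot: {Depot}.
Min-cut edges: Depot→Y1 (10), Depot→Y2 (3), Depot→HubC (5); capacity 10 + 3 + 5 = 18.
This cut is saturated, so no flow can exceed 18.

18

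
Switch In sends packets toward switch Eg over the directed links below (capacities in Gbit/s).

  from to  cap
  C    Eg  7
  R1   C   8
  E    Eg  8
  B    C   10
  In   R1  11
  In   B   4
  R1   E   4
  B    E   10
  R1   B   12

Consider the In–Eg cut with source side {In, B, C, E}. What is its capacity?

26

Edges leaving {In, B, C, E}: In→R1 (11), C→Eg (7), E→Eg (8).
Cut capacity = 11 + 7 + 8 = 26.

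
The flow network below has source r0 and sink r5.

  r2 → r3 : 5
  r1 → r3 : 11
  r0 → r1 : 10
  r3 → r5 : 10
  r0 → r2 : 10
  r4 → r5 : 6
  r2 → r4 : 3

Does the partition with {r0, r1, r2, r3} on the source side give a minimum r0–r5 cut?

Given cut capacity: 3 + 10 = 13.
Augment r0→r1→r3→r5: bottleneck 10, flow now 10.
Augment r0→r2→r4→r5: bottleneck 3, flow now 13.
No augmenting path remains; maximum flow = 13.
Cut capacity 13 equals the max flow, so it is a minimum cut.

Yes — it is a minimum cut (capacity 13).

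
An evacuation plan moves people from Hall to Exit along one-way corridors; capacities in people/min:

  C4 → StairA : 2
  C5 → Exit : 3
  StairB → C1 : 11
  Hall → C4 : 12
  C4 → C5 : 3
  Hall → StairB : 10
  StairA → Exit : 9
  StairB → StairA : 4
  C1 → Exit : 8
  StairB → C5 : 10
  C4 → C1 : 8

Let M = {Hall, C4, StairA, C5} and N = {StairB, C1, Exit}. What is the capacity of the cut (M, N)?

30

Edges leaving {Hall, C4, StairA, C5}: Hall→StairB (10), C4→C1 (8), StairA→Exit (9), C5→Exit (3).
Cut capacity = 10 + 8 + 9 + 3 = 30.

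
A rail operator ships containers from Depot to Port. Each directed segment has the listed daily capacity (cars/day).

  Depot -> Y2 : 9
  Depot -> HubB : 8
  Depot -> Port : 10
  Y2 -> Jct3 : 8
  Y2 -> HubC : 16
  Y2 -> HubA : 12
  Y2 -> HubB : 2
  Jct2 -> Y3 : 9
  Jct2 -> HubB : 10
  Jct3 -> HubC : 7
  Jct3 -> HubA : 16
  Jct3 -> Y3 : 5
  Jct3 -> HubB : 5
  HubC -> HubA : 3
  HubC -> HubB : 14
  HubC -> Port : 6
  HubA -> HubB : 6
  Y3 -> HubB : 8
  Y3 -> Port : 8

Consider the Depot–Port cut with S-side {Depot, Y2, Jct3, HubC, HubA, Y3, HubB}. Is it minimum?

Given cut capacity: 10 + 6 + 8 = 24.
Augment Depot→Port: bottleneck 10, flow now 10.
Augment Depot→Y2→HubC→Port: bottleneck 6, flow now 16.
Augment Depot→Y2→Jct3→Y3→Port: bottleneck 3, flow now 19.
No augmenting path remains; maximum flow = 19.
In the residual graph, reachable from Depot: {Depot, HubB}.
Min-cut edges: Depot→Y2 (9), Depot→Port (10); capacity 9 + 10 = 19.
Cut capacity 24 exceeds the max flow 19, so it is not minimum.

No — its capacity is 24, but the minimum cut has capacity 19.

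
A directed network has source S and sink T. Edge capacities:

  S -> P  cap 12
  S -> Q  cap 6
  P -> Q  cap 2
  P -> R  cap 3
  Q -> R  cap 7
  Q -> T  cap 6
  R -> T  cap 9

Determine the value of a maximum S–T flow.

11

Augment S→Q→T: bottleneck 6, flow now 6.
Augment S→P→R→T: bottleneck 3, flow now 9.
Augment S→P→Q→R→T: bottleneck 2, flow now 11.
No augmenting path remains; maximum flow = 11.
In the residual graph, reachable from S: {S, P}.
Min-cut edges: S→Q (6), P→Q (2), P→R (3); capacity 6 + 2 + 3 = 11.
This cut is saturated, so no flow can exceed 11.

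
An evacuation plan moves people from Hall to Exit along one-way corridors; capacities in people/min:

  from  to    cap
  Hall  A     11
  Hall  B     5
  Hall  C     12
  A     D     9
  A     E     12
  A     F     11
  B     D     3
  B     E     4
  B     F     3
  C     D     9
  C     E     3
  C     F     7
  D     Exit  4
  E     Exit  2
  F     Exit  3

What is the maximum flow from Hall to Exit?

9

Augment Hall→A→D→Exit: bottleneck 4, flow now 4.
Augment Hall→A→E→Exit: bottleneck 2, flow now 6.
Augment Hall→A→F→Exit: bottleneck 3, flow now 9.
No augmenting path remains; maximum flow = 9.
In the residual graph, reachable from Hall: {Hall, A, B, C, D, E, F}.
Min-cut edges: D→Exit (4), E→Exit (2), F→Exit (3); capacity 4 + 2 + 3 = 9.
This cut is saturated, so no flow can exceed 9.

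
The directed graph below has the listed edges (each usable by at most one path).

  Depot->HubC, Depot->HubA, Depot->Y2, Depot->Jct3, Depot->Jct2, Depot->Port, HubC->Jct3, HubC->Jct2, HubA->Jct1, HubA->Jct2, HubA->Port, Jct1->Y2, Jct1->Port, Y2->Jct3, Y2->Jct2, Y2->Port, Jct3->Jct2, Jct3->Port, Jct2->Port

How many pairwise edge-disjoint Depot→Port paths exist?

5

Assign every edge capacity 1; by Menger, the answer equals the max flow.
Path Depot→Port (+1); total 1.
Path Depot→HubA→Port (+1); total 2.
Path Depot→Y2→Port (+1); total 3.
Path Depot→Jct3→Port (+1); total 4.
Path Depot→Jct2→Port (+1); total 5.
No residual Depot→Port path; max flow = 5.
Certifying cut of size 5: {Depot→HubA, Depot→Port, Depot→Y2, Jct2→Port, Jct3→Port}.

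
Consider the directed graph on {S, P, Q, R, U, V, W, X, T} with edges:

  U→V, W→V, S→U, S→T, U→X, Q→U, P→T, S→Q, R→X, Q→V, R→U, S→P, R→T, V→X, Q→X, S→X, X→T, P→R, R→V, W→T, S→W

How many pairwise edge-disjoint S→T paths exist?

Assign every edge capacity 1; by Menger, the answer equals the max flow.
Path S→T (+1); total 1.
Path S→P→T (+1); total 2.
Path S→W→T (+1); total 3.
Path S→X→T (+1); total 4.
No residual S→T path; max flow = 4.
Certifying cut of size 4: {S→P, S→T, S→W, X→T}.

4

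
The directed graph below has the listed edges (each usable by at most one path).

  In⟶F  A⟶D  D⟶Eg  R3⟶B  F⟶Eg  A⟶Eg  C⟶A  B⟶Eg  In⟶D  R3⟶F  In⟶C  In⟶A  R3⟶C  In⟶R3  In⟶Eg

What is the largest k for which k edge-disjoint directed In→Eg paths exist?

Assign every edge capacity 1; by Menger, the answer equals the max flow.
Path In→Eg (+1); total 1.
Path In→F→Eg (+1); total 2.
Path In→A→Eg (+1); total 3.
Path In→D→Eg (+1); total 4.
Path In→R3→B→Eg (+1); total 5.
No residual In→Eg path; max flow = 5.
Certifying cut of size 5: {A→Eg, D→Eg, In→Eg, In→F, In→R3}.

5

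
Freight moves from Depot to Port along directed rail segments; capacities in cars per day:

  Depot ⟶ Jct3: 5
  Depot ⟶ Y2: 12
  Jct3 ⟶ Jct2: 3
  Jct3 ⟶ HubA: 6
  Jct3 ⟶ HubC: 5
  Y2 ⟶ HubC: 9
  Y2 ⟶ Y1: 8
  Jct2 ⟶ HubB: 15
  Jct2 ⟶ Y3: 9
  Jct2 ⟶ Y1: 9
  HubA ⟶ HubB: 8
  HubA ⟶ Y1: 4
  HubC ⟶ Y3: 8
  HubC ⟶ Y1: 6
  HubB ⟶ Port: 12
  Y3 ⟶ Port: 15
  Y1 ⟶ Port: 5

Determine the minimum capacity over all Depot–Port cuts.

Augment Depot→Y2→Y1→Port: bottleneck 5, flow now 5.
Augment Depot→Jct3→Jct2→HubB→Port: bottleneck 3, flow now 8.
Augment Depot→Jct3→HubA→HubB→Port: bottleneck 2, flow now 10.
Augment Depot→Y2→HubC→Y3→Port: bottleneck 7, flow now 17.
No augmenting path remains; maximum flow = 17.
By max-flow min-cut, the minimum cut capacity equals the max flow.
In the residual graph, reachable from Depot: {Depot}.
Min-cut edges: Depot→Jct3 (5), Depot→Y2 (12); capacity 5 + 12 = 17.

17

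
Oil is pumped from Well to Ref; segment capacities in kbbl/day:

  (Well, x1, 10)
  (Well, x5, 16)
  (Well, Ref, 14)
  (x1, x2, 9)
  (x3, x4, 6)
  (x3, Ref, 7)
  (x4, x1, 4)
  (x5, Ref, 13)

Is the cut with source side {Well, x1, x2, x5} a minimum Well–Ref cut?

Given cut capacity: 14 + 13 = 27.
Augment Well→Ref: bottleneck 14, flow now 14.
Augment Well→x5→Ref: bottleneck 13, flow now 27.
No augmenting path remains; maximum flow = 27.
Cut capacity 27 equals the max flow, so it is a minimum cut.

Yes — it is a minimum cut (capacity 27).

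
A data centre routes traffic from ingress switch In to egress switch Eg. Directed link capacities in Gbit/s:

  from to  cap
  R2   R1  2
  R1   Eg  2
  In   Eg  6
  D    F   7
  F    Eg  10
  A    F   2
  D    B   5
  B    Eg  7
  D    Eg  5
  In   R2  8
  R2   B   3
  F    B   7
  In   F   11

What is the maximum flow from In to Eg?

Augment In→Eg: bottleneck 6, flow now 6.
Augment In→F→Eg: bottleneck 10, flow now 16.
Augment In→F→B→Eg: bottleneck 1, flow now 17.
Augment In→R2→R1→Eg: bottleneck 2, flow now 19.
Augment In→R2→B→Eg: bottleneck 3, flow now 22.
No augmenting path remains; maximum flow = 22.
In the residual graph, reachable from In: {In, R2}.
Min-cut edges: In→F (11), In→Eg (6), R2→R1 (2), R2→B (3); capacity 11 + 6 + 2 + 3 = 22.
This cut is saturated, so no flow can exceed 22.

22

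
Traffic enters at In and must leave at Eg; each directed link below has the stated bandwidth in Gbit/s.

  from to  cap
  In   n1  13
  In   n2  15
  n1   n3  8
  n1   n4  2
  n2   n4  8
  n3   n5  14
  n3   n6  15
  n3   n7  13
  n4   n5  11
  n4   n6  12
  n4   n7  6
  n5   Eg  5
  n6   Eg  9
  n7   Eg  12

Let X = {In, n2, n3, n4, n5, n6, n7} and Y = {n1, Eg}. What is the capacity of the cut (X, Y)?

Edges leaving {In, n2, n3, n4, n5, n6, n7}: In→n1 (13), n5→Eg (5), n6→Eg (9), n7→Eg (12).
Cut capacity = 13 + 5 + 9 + 12 = 39.

39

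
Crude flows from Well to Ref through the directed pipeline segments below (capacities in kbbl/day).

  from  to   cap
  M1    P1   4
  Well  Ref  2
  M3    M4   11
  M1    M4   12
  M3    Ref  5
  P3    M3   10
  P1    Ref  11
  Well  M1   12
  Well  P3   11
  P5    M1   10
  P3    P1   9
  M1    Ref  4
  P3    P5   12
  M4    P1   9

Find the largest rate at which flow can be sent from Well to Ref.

22

Augment Well→Ref: bottleneck 2, flow now 2.
Augment Well→M1→Ref: bottleneck 4, flow now 6.
Augment Well→P3→M3→Ref: bottleneck 5, flow now 11.
Augment Well→P3→P1→Ref: bottleneck 6, flow now 17.
Augment Well→M1→P1→Ref: bottleneck 4, flow now 21.
Augment Well→M1→M4→P1→Ref: bottleneck 1, flow now 22.
No augmenting path remains; maximum flow = 22.
In the residual graph, reachable from Well: {Well, P3, P5, M1, M3, M4, P1}.
Min-cut edges: Well→Ref (2), M1→Ref (4), M3→Ref (5), P1→Ref (11); capacity 2 + 4 + 5 + 11 = 22.
This cut is saturated, so no flow can exceed 22.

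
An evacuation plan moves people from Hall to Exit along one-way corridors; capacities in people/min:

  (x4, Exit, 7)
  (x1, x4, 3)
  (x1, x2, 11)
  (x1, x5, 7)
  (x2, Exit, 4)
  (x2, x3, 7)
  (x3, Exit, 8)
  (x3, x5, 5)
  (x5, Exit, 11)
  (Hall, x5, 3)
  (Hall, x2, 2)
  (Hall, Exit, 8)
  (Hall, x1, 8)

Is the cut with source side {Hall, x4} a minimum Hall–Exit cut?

Given cut capacity: 8 + 2 + 3 + 8 + 7 = 28.
Augment Hall→Exit: bottleneck 8, flow now 8.
Augment Hall→x2→Exit: bottleneck 2, flow now 10.
Augment Hall→x5→Exit: bottleneck 3, flow now 13.
Augment Hall→x1→x2→Exit: bottleneck 2, flow now 15.
Augment Hall→x1→x4→Exit: bottleneck 3, flow now 18.
Augment Hall→x1→x5→Exit: bottleneck 3, flow now 21.
No augmenting path remains; maximum flow = 21.
In the residual graph, reachable from Hall: {Hall}.
Min-cut edges: Hall→x1 (8), Hall→x2 (2), Hall→x5 (3), Hall→Exit (8); capacity 8 + 2 + 3 + 8 = 21.
Cut capacity 28 exceeds the max flow 21, so it is not minimum.

No — its capacity is 28, but the minimum cut has capacity 21.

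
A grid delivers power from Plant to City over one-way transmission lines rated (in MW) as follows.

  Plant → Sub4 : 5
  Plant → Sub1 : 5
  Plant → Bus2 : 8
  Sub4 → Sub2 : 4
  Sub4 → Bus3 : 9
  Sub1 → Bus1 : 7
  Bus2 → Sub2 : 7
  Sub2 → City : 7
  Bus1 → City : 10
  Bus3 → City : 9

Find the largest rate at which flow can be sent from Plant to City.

Augment Plant→Sub4→Sub2→City: bottleneck 4, flow now 4.
Augment Plant→Sub4→Bus3→City: bottleneck 1, flow now 5.
Augment Plant→Sub1→Bus1→City: bottleneck 5, flow now 10.
Augment Plant→Bus2→Sub2→City: bottleneck 3, flow now 13.
Augment Plant→Bus2→Sub2→Sub4→Bus3→City: bottleneck 4, flow now 17. (uses reverse residual edge)
No augmenting path remains; maximum flow = 17.
In the residual graph, reachable from Plant: {Plant, Bus2}.
Min-cut edges: Plant→Sub4 (5), Plant→Sub1 (5), Bus2→Sub2 (7); capacity 5 + 5 + 7 = 17.
This cut is saturated, so no flow can exceed 17.

17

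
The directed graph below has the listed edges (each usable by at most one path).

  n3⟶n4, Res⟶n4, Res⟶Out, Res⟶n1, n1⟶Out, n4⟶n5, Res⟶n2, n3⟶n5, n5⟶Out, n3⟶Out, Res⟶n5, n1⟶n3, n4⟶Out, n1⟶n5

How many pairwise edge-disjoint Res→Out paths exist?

Assign every edge capacity 1; by Menger, the answer equals the max flow.
Path Res→Out (+1); total 1.
Path Res→n1→Out (+1); total 2.
Path Res→n4→Out (+1); total 3.
Path Res→n5→Out (+1); total 4.
No residual Res→Out path; max flow = 4.
Certifying cut of size 4: {Res→Out, Res→n1, Res→n4, Res→n5}.

4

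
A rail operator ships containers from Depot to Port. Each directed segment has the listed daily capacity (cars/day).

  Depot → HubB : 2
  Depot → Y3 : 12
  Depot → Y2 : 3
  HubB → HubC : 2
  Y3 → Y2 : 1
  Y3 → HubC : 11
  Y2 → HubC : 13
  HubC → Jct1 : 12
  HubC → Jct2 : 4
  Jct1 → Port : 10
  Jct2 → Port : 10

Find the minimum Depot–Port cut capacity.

14

Augment Depot→HubB→HubC→Jct1→Port: bottleneck 2, flow now 2.
Augment Depot→Y3→HubC→Jct1→Port: bottleneck 8, flow now 10.
Augment Depot→Y3→HubC→Jct2→Port: bottleneck 3, flow now 13.
Augment Depot→Y2→HubC→Jct2→Port: bottleneck 1, flow now 14.
No augmenting path remains; maximum flow = 14.
By max-flow min-cut, the minimum cut capacity equals the max flow.
In the residual graph, reachable from Depot: {Depot, HubB, Y3, Y2, HubC, Jct1}.
Min-cut edges: HubC→Jct2 (4), Jct1→Port (10); capacity 4 + 10 = 14.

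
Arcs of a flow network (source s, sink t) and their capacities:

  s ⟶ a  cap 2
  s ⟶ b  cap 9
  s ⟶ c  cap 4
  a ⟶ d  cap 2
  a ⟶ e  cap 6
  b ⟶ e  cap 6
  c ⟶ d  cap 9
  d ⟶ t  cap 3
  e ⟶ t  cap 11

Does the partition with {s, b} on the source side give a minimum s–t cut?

Given cut capacity: 2 + 4 + 6 = 12.
Augment s→a→d→t: bottleneck 2, flow now 2.
Augment s→b→e→t: bottleneck 6, flow now 8.
Augment s→c→d→t: bottleneck 1, flow now 9.
Augment s→c→d→a→e→t: bottleneck 2, flow now 11. (uses reverse residual edge)
No augmenting path remains; maximum flow = 11.
In the residual graph, reachable from s: {s, b, c, d}.
Min-cut edges: s→a (2), b→e (6), d→t (3); capacity 2 + 6 + 3 = 11.
Cut capacity 12 exceeds the max flow 11, so it is not minimum.

No — its capacity is 12, but the minimum cut has capacity 11.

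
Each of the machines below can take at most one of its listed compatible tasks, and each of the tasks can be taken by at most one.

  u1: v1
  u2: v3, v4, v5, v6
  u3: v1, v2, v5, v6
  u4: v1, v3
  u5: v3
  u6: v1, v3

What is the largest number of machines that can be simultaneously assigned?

Unit-capacity flow: source→left, listed edges, right→sink; max matching = max flow.
Augmenting path u1→v1 (+1); matched 1.
Augmenting path u2→v3 (+1); matched 2.
Augmenting path u3→v2 (+1); matched 3.
Augmenting path u4→v3→u2→v4 (+1); matched 4.
No augmenting path remains; maximum matching = 4.
König certificate: {u2, u3, v1, v3} is a vertex cover of size 4 (every listed pair touches it), so no matching can be larger.

4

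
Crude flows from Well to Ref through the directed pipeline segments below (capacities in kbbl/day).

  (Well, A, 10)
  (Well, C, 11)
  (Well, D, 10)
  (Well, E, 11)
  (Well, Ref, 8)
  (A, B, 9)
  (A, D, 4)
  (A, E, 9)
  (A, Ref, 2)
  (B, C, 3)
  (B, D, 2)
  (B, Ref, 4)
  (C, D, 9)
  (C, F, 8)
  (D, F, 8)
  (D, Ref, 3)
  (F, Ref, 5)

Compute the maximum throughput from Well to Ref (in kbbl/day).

Augment Well→Ref: bottleneck 8, flow now 8.
Augment Well→A→Ref: bottleneck 2, flow now 10.
Augment Well→D→Ref: bottleneck 3, flow now 13.
Augment Well→A→B→Ref: bottleneck 4, flow now 17.
Augment Well→C→F→Ref: bottleneck 5, flow now 22.
No augmenting path remains; maximum flow = 22.
In the residual graph, reachable from Well: {Well, A, B, C, D, E, F}.
Min-cut edges: Well→Ref (8), A→Ref (2), B→Ref (4), D→Ref (3), F→Ref (5); capacity 8 + 2 + 4 + 3 + 5 = 22.
This cut is saturated, so no flow can exceed 22.

22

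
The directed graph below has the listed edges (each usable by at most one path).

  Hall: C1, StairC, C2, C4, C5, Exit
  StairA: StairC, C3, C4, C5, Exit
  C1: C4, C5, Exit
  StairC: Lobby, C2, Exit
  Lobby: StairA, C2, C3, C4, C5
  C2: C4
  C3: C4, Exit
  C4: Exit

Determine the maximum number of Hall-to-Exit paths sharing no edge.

4

Assign every edge capacity 1; by Menger, the answer equals the max flow.
Path Hall→Exit (+1); total 1.
Path Hall→C1→Exit (+1); total 2.
Path Hall→StairC→Exit (+1); total 3.
Path Hall→C4→Exit (+1); total 4.
No residual Hall→Exit path; max flow = 4.
Certifying cut of size 4: {C4→Exit, Hall→C1, Hall→Exit, Hall→StairC}.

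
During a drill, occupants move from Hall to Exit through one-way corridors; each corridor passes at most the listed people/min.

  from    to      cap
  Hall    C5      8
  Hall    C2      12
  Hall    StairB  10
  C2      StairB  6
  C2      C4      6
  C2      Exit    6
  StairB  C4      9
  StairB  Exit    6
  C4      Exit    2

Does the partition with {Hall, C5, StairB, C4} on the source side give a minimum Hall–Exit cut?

No — its capacity is 20, but the minimum cut has capacity 14.

Given cut capacity: 12 + 6 + 2 = 20.
Augment Hall→C2→Exit: bottleneck 6, flow now 6.
Augment Hall→StairB→Exit: bottleneck 6, flow now 12.
Augment Hall→C2→C4→Exit: bottleneck 2, flow now 14.
No augmenting path remains; maximum flow = 14.
In the residual graph, reachable from Hall: {Hall, C5, C2, StairB, C4}.
Min-cut edges: C2→Exit (6), StairB→Exit (6), C4→Exit (2); capacity 6 + 6 + 2 = 14.
Cut capacity 20 exceeds the max flow 14, so it is not minimum.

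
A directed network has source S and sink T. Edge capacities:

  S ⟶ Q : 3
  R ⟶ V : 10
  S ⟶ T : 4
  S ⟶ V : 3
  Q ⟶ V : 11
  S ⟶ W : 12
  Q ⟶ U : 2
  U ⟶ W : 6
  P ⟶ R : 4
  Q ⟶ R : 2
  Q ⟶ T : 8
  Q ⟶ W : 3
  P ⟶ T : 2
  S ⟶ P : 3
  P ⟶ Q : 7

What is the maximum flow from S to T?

10

Augment S→T: bottleneck 4, flow now 4.
Augment S→P→T: bottleneck 2, flow now 6.
Augment S→Q→T: bottleneck 3, flow now 9.
Augment S→P→Q→T: bottleneck 1, flow now 10.
No augmenting path remains; maximum flow = 10.
In the residual graph, reachable from S: {S, V, W}.
Min-cut edges: S→P (3), S→Q (3), S→T (4); capacity 3 + 3 + 4 = 10.
This cut is saturated, so no flow can exceed 10.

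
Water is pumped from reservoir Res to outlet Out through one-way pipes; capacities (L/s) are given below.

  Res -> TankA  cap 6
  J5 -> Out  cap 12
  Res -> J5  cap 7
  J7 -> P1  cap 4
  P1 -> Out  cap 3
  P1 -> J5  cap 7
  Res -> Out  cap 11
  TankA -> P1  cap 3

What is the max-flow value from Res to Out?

21

Augment Res→Out: bottleneck 11, flow now 11.
Augment Res→J5→Out: bottleneck 7, flow now 18.
Augment Res→TankA→P1→Out: bottleneck 3, flow now 21.
No augmenting path remains; maximum flow = 21.
In the residual graph, reachable from Res: {Res, TankA}.
Min-cut edges: Res→J5 (7), Res→Out (11), TankA→P1 (3); capacity 7 + 11 + 3 = 21.
This cut is saturated, so no flow can exceed 21.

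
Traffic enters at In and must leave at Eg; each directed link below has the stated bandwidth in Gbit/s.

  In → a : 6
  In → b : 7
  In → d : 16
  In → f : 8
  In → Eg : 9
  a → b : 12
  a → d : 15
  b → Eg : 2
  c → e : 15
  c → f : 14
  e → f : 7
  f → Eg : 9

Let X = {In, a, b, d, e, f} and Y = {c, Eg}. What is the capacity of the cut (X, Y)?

20

Edges leaving {In, a, b, d, e, f}: In→Eg (9), b→Eg (2), f→Eg (9).
Cut capacity = 9 + 2 + 9 = 20.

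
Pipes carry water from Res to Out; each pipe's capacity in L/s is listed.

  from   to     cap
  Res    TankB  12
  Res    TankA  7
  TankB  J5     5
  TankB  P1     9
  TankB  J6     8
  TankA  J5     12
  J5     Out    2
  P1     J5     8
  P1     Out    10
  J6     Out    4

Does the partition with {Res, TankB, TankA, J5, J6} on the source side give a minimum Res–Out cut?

Given cut capacity: 9 + 2 + 4 = 15.
Augment Res→TankB→J5→Out: bottleneck 2, flow now 2.
Augment Res→TankB→P1→Out: bottleneck 9, flow now 11.
Augment Res→TankB→J6→Out: bottleneck 1, flow now 12.
Augment Res→TankA→J5→TankB→J6→Out: bottleneck 2, flow now 14. (uses reverse residual edge)
No augmenting path remains; maximum flow = 14.
In the residual graph, reachable from Res: {Res, TankA, J5}.
Min-cut edges: Res→TankB (12), J5→Out (2); capacity 12 + 2 = 14.
Cut capacity 15 exceeds the max flow 14, so it is not minimum.

No — its capacity is 15, but the minimum cut has capacity 14.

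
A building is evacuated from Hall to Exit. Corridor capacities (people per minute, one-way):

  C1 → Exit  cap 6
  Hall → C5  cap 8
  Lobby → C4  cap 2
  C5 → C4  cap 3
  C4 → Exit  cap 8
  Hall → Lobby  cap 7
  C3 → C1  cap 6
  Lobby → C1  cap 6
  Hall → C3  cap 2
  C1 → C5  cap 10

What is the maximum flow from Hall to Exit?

11

Augment Hall→C5→C4→Exit: bottleneck 3, flow now 3.
Augment Hall→Lobby→C4→Exit: bottleneck 2, flow now 5.
Augment Hall→Lobby→C1→Exit: bottleneck 5, flow now 10.
Augment Hall→C3→C1→Exit: bottleneck 1, flow now 11.
No augmenting path remains; maximum flow = 11.
In the residual graph, reachable from Hall: {Hall, C5, Lobby, C3, C1}.
Min-cut edges: C5→C4 (3), Lobby→C4 (2), C1→Exit (6); capacity 3 + 2 + 6 = 11.
This cut is saturated, so no flow can exceed 11.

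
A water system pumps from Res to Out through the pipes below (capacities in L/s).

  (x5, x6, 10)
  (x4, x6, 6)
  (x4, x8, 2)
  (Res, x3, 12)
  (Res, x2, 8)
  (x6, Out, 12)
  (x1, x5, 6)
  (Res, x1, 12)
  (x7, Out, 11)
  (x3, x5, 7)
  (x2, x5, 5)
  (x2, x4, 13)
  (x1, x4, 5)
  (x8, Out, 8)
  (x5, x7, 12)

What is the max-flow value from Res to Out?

Augment Res→x1→x4→x6→Out: bottleneck 5, flow now 5.
Augment Res→x1→x5→x6→Out: bottleneck 6, flow now 11.
Augment Res→x2→x4→x6→Out: bottleneck 1, flow now 12.
Augment Res→x2→x4→x8→Out: bottleneck 2, flow now 14.
Augment Res→x2→x5→x7→Out: bottleneck 5, flow now 19.
Augment Res→x3→x5→x7→Out: bottleneck 6, flow now 25.
No augmenting path remains; maximum flow = 25.
In the residual graph, reachable from Res: {Res, x1, x2, x3, x4, x5, x6, x7}.
Min-cut edges: x4→x8 (2), x6→Out (12), x7→Out (11); capacity 2 + 12 + 11 = 25.
This cut is saturated, so no flow can exceed 25.

25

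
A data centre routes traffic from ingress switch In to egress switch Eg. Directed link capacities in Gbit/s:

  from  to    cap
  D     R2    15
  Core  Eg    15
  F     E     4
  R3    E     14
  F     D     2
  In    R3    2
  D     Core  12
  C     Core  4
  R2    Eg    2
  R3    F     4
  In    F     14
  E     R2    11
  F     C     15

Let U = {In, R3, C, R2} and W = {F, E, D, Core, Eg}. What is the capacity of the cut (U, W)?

Edges leaving {In, R3, C, R2}: In→F (14), R3→F (4), R3→E (14), C→Core (4), R2→Eg (2).
Cut capacity = 14 + 4 + 14 + 4 + 2 = 38.

38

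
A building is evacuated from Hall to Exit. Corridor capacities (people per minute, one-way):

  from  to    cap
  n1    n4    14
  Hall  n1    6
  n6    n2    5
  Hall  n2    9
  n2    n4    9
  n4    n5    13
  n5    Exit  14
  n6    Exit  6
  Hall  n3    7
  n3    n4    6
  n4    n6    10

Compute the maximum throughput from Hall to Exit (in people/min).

Augment Hall→n1→n4→n5→Exit: bottleneck 6, flow now 6.
Augment Hall→n2→n4→n5→Exit: bottleneck 7, flow now 13.
Augment Hall→n2→n4→n6→Exit: bottleneck 2, flow now 15.
Augment Hall→n3→n4→n6→Exit: bottleneck 4, flow now 19.
No augmenting path remains; maximum flow = 19.
In the residual graph, reachable from Hall: {Hall, n1, n2, n3, n4, n6}.
Min-cut edges: n4→n5 (13), n6→Exit (6); capacity 13 + 6 = 19.
This cut is saturated, so no flow can exceed 19.

19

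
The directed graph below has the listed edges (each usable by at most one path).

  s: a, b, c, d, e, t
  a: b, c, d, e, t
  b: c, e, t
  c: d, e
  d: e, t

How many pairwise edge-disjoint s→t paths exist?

Assign every edge capacity 1; by Menger, the answer equals the max flow.
Path s→t (+1); total 1.
Path s→a→t (+1); total 2.
Path s→b→t (+1); total 3.
Path s→d→t (+1); total 4.
No residual s→t path; max flow = 4.
Certifying cut of size 4: {d→t, s→a, s→b, s→t}.

4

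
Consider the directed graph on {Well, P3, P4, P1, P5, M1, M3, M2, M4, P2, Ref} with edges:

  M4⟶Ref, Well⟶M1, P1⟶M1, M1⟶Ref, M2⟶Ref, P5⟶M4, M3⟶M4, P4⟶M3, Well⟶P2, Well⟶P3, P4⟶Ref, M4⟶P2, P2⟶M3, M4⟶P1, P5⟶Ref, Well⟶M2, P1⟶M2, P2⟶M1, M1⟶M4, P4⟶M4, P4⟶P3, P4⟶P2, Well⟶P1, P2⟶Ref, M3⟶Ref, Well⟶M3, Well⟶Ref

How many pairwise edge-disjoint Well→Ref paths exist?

6

Assign every edge capacity 1; by Menger, the answer equals the max flow.
Path Well→Ref (+1); total 1.
Path Well→M1→Ref (+1); total 2.
Path Well→M3→Ref (+1); total 3.
Path Well→M2→Ref (+1); total 4.
Path Well→P2→Ref (+1); total 5.
Path Well→P1→M1→M4→Ref (+1); total 6.
No residual Well→Ref path; max flow = 6.
Certifying cut of size 6: {Well→M1, Well→M2, Well→M3, Well→P1, Well→P2, Well→Ref}.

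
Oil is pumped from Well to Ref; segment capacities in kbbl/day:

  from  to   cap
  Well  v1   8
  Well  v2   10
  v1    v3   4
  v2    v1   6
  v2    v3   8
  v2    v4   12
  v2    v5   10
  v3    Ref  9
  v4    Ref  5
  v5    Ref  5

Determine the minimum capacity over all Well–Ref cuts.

Augment Well→v1→v3→Ref: bottleneck 4, flow now 4.
Augment Well→v2→v3→Ref: bottleneck 5, flow now 9.
Augment Well→v2→v4→Ref: bottleneck 5, flow now 14.
No augmenting path remains; maximum flow = 14.
By max-flow min-cut, the minimum cut capacity equals the max flow.
In the residual graph, reachable from Well: {Well, v1}.
Min-cut edges: Well→v2 (10), v1→v3 (4); capacity 10 + 4 = 14.

14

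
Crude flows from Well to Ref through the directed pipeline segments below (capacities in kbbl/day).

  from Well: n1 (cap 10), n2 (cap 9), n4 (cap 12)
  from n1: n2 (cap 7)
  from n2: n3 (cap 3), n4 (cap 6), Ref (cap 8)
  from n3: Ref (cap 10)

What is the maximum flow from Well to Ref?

11

Augment Well→n2→Ref: bottleneck 8, flow now 8.
Augment Well→n2→n3→Ref: bottleneck 1, flow now 9.
Augment Well→n1→n2→n3→Ref: bottleneck 2, flow now 11.
No augmenting path remains; maximum flow = 11.
In the residual graph, reachable from Well: {Well, n1, n2, n4}.
Min-cut edges: n2→n3 (3), n2→Ref (8); capacity 3 + 8 = 11.
This cut is saturated, so no flow can exceed 11.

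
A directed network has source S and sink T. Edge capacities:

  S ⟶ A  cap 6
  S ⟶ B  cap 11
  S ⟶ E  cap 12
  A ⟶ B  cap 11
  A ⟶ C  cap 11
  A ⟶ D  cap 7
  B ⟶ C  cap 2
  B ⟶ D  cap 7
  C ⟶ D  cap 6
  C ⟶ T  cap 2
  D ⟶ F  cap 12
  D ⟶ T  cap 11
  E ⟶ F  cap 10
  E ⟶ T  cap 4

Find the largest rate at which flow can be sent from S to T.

Augment S→E→T: bottleneck 4, flow now 4.
Augment S→A→C→T: bottleneck 2, flow now 6.
Augment S→A→D→T: bottleneck 4, flow now 10.
Augment S→B→D→T: bottleneck 7, flow now 17.
No augmenting path remains; maximum flow = 17.
In the residual graph, reachable from S: {S, A, B, C, D, E, F}.
Min-cut edges: C→T (2), D→T (11), E→T (4); capacity 2 + 11 + 4 = 17.
This cut is saturated, so no flow can exceed 17.

17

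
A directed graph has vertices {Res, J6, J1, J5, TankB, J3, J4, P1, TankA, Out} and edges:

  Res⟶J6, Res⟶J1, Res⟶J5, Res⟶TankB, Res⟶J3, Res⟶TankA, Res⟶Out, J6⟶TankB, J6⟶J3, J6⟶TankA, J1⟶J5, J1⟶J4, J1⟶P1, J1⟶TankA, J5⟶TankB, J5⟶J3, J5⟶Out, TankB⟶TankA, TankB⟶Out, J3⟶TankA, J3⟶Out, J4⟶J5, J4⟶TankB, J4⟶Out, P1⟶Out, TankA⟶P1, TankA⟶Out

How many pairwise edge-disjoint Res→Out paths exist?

7

Assign every edge capacity 1; by Menger, the answer equals the max flow.
Path Res→Out (+1); total 1.
Path Res→J5→Out (+1); total 2.
Path Res→TankB→Out (+1); total 3.
Path Res→J3→Out (+1); total 4.
Path Res→TankA→Out (+1); total 5.
Path Res→J1→J4→Out (+1); total 6.
Path Res→J6→TankA→P1→Out (+1); total 7.
No residual Res→Out path; max flow = 7.
Certifying cut of size 7: {Res→J1, Res→J3, Res→J5, Res→J6, Res→Out, Res→TankA, Res→TankB}.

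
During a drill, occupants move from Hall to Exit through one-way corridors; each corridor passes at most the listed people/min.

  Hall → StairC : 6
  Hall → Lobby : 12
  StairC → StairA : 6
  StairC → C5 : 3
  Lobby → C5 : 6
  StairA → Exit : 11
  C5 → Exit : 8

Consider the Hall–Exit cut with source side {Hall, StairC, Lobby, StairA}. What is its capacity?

20

Edges leaving {Hall, StairC, Lobby, StairA}: StairC→C5 (3), Lobby→C5 (6), StairA→Exit (11).
Cut capacity = 3 + 6 + 11 = 20.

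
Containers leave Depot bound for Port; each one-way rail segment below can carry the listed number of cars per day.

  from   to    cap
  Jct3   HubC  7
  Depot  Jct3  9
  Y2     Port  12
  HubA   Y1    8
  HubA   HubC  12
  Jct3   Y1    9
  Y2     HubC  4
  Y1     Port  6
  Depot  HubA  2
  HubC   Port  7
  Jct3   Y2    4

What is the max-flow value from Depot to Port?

Augment Depot→Jct3→HubC→Port: bottleneck 7, flow now 7.
Augment Depot→Jct3→Y1→Port: bottleneck 2, flow now 9.
Augment Depot→HubA→Y1→Port: bottleneck 2, flow now 11.
No augmenting path remains; maximum flow = 11.
In the residual graph, reachable from Depot: {Depot}.
Min-cut edges: Depot→Jct3 (9), Depot→HubA (2); capacity 9 + 2 = 11.
This cut is saturated, so no flow can exceed 11.

11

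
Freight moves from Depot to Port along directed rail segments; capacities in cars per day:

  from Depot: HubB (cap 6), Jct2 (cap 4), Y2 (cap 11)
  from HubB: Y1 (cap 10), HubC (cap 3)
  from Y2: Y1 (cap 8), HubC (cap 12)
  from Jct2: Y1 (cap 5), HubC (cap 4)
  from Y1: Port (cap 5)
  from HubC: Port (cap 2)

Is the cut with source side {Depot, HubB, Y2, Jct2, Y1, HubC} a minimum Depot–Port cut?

Yes — it is a minimum cut (capacity 7).

Given cut capacity: 5 + 2 = 7.
Augment Depot→HubB→Y1→Port: bottleneck 5, flow now 5.
Augment Depot→HubB→HubC→Port: bottleneck 1, flow now 6.
Augment Depot→Y2→HubC→Port: bottleneck 1, flow now 7.
No augmenting path remains; maximum flow = 7.
Cut capacity 7 equals the max flow, so it is a minimum cut.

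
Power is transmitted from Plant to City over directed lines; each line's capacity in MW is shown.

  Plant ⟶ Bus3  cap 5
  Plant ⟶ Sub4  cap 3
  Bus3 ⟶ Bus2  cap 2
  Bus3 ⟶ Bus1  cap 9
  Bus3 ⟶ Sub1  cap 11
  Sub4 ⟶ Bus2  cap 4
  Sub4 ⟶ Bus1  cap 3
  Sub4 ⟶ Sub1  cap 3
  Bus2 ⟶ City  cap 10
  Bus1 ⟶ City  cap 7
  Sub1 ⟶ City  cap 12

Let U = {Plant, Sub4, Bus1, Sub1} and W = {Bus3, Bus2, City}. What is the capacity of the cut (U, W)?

Edges leaving {Plant, Sub4, Bus1, Sub1}: Plant→Bus3 (5), Sub4→Bus2 (4), Bus1→City (7), Sub1→City (12).
Cut capacity = 5 + 4 + 7 + 12 = 28.

28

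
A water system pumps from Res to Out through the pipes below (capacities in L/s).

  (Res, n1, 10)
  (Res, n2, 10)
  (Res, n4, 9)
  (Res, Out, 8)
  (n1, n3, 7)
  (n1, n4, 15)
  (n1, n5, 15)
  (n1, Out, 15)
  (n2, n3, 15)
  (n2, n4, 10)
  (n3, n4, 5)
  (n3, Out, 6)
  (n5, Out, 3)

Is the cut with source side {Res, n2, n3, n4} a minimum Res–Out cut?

Yes — it is a minimum cut (capacity 24).

Given cut capacity: 10 + 8 + 6 = 24.
Augment Res→Out: bottleneck 8, flow now 8.
Augment Res→n1→Out: bottleneck 10, flow now 18.
Augment Res→n2→n3→Out: bottleneck 6, flow now 24.
No augmenting path remains; maximum flow = 24.
Cut capacity 24 equals the max flow, so it is a minimum cut.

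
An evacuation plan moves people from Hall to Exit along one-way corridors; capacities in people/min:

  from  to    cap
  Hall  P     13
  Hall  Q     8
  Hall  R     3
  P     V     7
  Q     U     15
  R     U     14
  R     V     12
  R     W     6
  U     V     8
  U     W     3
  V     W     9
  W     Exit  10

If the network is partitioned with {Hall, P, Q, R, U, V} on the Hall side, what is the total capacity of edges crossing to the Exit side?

18

Edges leaving {Hall, P, Q, R, U, V}: R→W (6), U→W (3), V→W (9).
Cut capacity = 6 + 3 + 9 = 18.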